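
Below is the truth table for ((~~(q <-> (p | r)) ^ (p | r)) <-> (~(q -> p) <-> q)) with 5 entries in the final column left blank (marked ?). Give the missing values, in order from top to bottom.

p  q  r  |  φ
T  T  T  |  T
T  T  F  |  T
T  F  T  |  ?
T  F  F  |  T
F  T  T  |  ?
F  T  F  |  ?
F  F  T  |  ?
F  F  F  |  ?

Row p=T, q=F, r=T: (~~(q <-> (p | r)) ^ (p | r)) = T, (~(q -> p) <-> q) = T, so the formula = T.
Row p=F, q=T, r=T: (~~(q <-> (p | r)) ^ (p | r)) = F, (~(q -> p) <-> q) = T, so the formula = F.
Row p=F, q=T, r=F: (~~(q <-> (p | r)) ^ (p | r)) = F, (~(q -> p) <-> q) = T, so the formula = F.
Row p=F, q=F, r=T: (~~(q <-> (p | r)) ^ (p | r)) = T, (~(q -> p) <-> q) = T, so the formula = T.
Row p=F, q=F, r=F: (~~(q <-> (p | r)) ^ (p | r)) = T, (~(q -> p) <-> q) = T, so the formula = T.

T, F, F, T, T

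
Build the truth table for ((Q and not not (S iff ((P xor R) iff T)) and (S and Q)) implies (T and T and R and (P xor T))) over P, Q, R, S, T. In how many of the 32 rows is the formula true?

29

P | Q | R | S | T | φ
- | - | - | - | - | -
T | T | T | T | T | T
T | T | T | T | F | F
T | T | T | F | T | T
T | T | T | F | F | T
T | T | F | T | T | F
T | T | F | T | F | T
T | T | F | F | T | T
T | T | F | F | F | T
T | F | T | T | T | T
T | F | T | T | F | T
T | F | T | F | T | T
T | F | T | F | F | T
T | F | F | T | T | T
T | F | F | T | F | T
T | F | F | F | T | T
T | F | F | F | F | T
F | T | T | T | T | T
F | T | T | T | F | T
F | T | T | F | T | T
F | T | T | F | F | T
F | T | F | T | T | T
F | T | F | T | F | F
F | T | F | F | T | T
F | T | F | F | F | T
F | F | T | T | T | T
F | F | T | T | F | T
F | F | T | F | T | T
F | F | T | F | F | T
F | F | F | T | T | T
F | F | F | T | F | T
F | F | F | F | T | T
F | F | F | F | F | T
The formula is true on 29 of the 32 rows.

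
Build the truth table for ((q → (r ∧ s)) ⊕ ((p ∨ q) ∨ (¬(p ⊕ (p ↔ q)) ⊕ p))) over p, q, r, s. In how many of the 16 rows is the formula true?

10

  p      q      r      s    |  (r ∧ s)  (q → (r ∧ s))  (p ∨ q)  (p ↔ q)  (p ⊕ (p ↔ q))  ¬(p ⊕ (p ↔ q))  (¬(p ⊕ (p ↔ q)) ⊕ p)    φ  
False  False  False  False  |   False        True       False     True        True          False              False           True
False  False  False   True  |   False        True       False     True        True          False              False           True
False  False   True  False  |   False        True       False     True        True          False              False           True
False  False   True   True  |    True        True       False     True        True          False              False           True
False   True  False  False  |   False       False        True    False       False           True               True           True
False   True  False   True  |   False       False        True    False       False           True               True           True
False   True   True  False  |   False       False        True    False       False           True               True           True
False   True   True   True  |    True        True        True    False       False           True               True          False
 True  False  False  False  |   False        True        True    False        True          False               True          False
 True  False  False   True  |   False        True        True    False        True          False               True          False
 True  False   True  False  |   False        True        True    False        True          False               True          False
 True  False   True   True  |    True        True        True    False        True          False               True          False
 True   True  False  False  |   False       False        True     True       False           True              False           True
 True   True  False   True  |   False       False        True     True       False           True              False           True
 True   True   True  False  |   False       False        True     True       False           True              False           True
 True   True   True   True  |    True        True        True     True       False           True              False          False
The formula is true on 10 of the 16 rows.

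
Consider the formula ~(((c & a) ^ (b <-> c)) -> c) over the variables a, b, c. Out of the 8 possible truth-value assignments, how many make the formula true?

  a   |   b   |   c   || (c & a) | (b <-> c) | ((c & a) ^ (b <-> c)) | (((c & a) ^ (b <-> c)) -> c) | ~(((c & a) ^ (b <-> c)) -> c)
 True |  True |  True ||   True  |    True   |         False         |             True             |             False            
 True |  True | False ||  False  |   False   |         False         |             True             |             False            
 True | False |  True ||   True  |   False   |          True         |             True             |             False            
 True | False | False ||  False  |    True   |          True         |            False             |              True            
False |  True |  True ||  False  |    True   |          True         |             True             |             False            
False |  True | False ||  False  |   False   |         False         |             True             |             False            
False | False |  True ||  False  |   False   |         False         |             True             |             False            
False | False | False ||  False  |    True   |          True         |            False             |              True            
The formula is true on 2 of the 8 rows.

2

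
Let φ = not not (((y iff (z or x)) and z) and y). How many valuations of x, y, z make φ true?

x | y | z || (z or x) | (y iff (z or x)) | ((y iff (z or x)) and z) | φ
T | T | T ||    T     |        T         |            T             | T
T | T | F ||    T     |        T         |            F             | F
T | F | T ||    T     |        F         |            F             | F
T | F | F ||    T     |        F         |            F             | F
F | T | T ||    T     |        T         |            T             | T
F | T | F ||    F     |        F         |            F             | F
F | F | T ||    T     |        F         |            F             | F
F | F | F ||    F     |        T         |            F             | F
The formula is true on 2 of the 8 rows.

2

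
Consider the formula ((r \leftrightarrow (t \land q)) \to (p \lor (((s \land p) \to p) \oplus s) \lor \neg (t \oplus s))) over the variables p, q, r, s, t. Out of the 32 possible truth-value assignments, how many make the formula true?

30

  p   |   q   |   r   |   s   |   t   ||   φ  
False | False | False | False | False ||  True
False | False | False | False |  True ||  True
False | False | False |  True | False || False
False | False | False |  True |  True ||  True
False | False |  True | False | False ||  True
False | False |  True | False |  True ||  True
False | False |  True |  True | False ||  True
False | False |  True |  True |  True ||  True
False |  True | False | False | False ||  True
False |  True | False | False |  True ||  True
False |  True | False |  True | False || False
False |  True | False |  True |  True ||  True
False |  True |  True | False | False ||  True
False |  True |  True | False |  True ||  True
False |  True |  True |  True | False ||  True
False |  True |  True |  True |  True ||  True
 True | False | False | False | False ||  True
 True | False | False | False |  True ||  True
 True | False | False |  True | False ||  True
 True | False | False |  True |  True ||  True
 True | False |  True | False | False ||  True
 True | False |  True | False |  True ||  True
 True | False |  True |  True | False ||  True
 True | False |  True |  True |  True ||  True
 True |  True | False | False | False ||  True
 True |  True | False | False |  True ||  True
 True |  True | False |  True | False ||  True
 True |  True | False |  True |  True ||  True
 True |  True |  True | False | False ||  True
 True |  True |  True | False |  True ||  True
 True |  True |  True |  True | False ||  True
 True |  True |  True |  True |  True ||  True
The formula is true on 30 of the 32 rows.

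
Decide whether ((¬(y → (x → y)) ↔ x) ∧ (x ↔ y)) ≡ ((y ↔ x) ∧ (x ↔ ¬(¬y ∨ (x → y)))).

x  y  |  φ  ψ
T  T  |  F  F
T  F  |  F  F
F  T  |  F  F
F  F  |  T  T
The columns for φ and ψ agree on every row, so they are logically equivalent.

equivalent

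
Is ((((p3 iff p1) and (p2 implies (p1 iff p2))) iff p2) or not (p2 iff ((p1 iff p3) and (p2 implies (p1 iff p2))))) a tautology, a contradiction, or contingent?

tautology

p1 | p2 | p3 || (p3 iff p1) | (p1 iff p2) | (p2 implies (p1 iff p2)) | (p1 iff p3) | φ
T  | T  | T  ||      T      |      T      |            T             |      T      | T
T  | T  | F  ||      F      |      T      |            T             |      F      | T
T  | F  | T  ||      T      |      F      |            T             |      T      | T
T  | F  | F  ||      F      |      F      |            T             |      F      | T
F  | T  | T  ||      F      |      F      |            F             |      F      | T
F  | T  | F  ||      T      |      F      |            F             |      T      | T
F  | F  | T  ||      F      |      T      |            T             |      F      | T
F  | F  | F  ||      T      |      T      |            T             |      T      | T
Every row is T, so the formula is a tautology.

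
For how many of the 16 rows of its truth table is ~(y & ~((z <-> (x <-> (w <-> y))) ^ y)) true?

12

x | y | z | w | φ
- | - | - | - | -
F | F | F | F | T
F | F | F | T | T
F | F | T | F | T
F | F | T | T | T
F | T | F | F | T
F | T | F | T | F
F | T | T | F | F
F | T | T | T | T
T | F | F | F | T
T | F | F | T | T
T | F | T | F | T
T | F | T | T | T
T | T | F | F | F
T | T | F | T | T
T | T | T | F | T
T | T | T | T | F
The formula is true on 12 of the 16 rows.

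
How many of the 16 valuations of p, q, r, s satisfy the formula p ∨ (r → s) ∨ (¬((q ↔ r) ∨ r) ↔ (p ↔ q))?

p  q  r  s  |  (r → s)  (p ∨ (r → s))  (q ↔ r)  ((q ↔ r) ∨ r)  ¬((q ↔ r) ∨ r)  (p ↔ q)  (¬((q ↔ r) ∨ r) ↔ (p ↔ q))  φ
0  0  0  0  |     1           1           1           1              0            1                 0               1
0  0  0  1  |     1           1           1           1              0            1                 0               1
0  0  1  0  |     0           0           0           1              0            1                 0               0
0  0  1  1  |     1           1           0           1              0            1                 0               1
0  1  0  0  |     1           1           0           0              1            0                 0               1
0  1  0  1  |     1           1           0           0              1            0                 0               1
0  1  1  0  |     0           0           1           1              0            0                 1               1
0  1  1  1  |     1           1           1           1              0            0                 1               1
1  0  0  0  |     1           1           1           1              0            0                 1               1
1  0  0  1  |     1           1           1           1              0            0                 1               1
1  0  1  0  |     0           1           0           1              0            0                 1               1
1  0  1  1  |     1           1           0           1              0            0                 1               1
1  1  0  0  |     1           1           0           0              1            1                 1               1
1  1  0  1  |     1           1           0           0              1            1                 1               1
1  1  1  0  |     0           1           1           1              0            1                 0               1
1  1  1  1  |     1           1           1           1              0            1                 0               1
The formula is true on 15 of the 16 rows.

15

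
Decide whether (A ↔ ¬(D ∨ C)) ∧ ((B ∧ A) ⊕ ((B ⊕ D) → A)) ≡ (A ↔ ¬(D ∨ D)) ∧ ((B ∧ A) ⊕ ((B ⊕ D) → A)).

A | B | C | D | φ | ψ
- | - | - | - | - | -
T | T | T | T | F | F
T | T | T | F | F | F
T | T | F | T | F | F
T | T | F | F | F | F
T | F | T | T | F | F
T | F | T | F | F | T
T | F | F | T | F | F
T | F | F | F | T | T
F | T | T | T | T | T
F | T | T | F | F | F
F | T | F | T | T | T
F | T | F | F | F | F
F | F | T | T | F | F
F | F | T | F | T | F
F | F | F | T | F | F
F | F | F | F | F | F
The columns differ at A=T, B=F, C=T, D=F (φ=F, ψ=T), so they are not equivalent.

not equivalent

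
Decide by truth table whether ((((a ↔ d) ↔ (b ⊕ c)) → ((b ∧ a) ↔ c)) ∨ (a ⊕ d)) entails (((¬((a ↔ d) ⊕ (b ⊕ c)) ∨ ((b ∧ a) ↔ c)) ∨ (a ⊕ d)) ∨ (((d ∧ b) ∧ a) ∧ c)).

a | b | c | d | φ | ψ
- | - | - | - | - | -
0 | 0 | 0 | 0 | 1 | 1
0 | 0 | 0 | 1 | 1 | 1
0 | 0 | 1 | 0 | 0 | 1
0 | 0 | 1 | 1 | 1 | 1
0 | 1 | 0 | 0 | 1 | 1
0 | 1 | 0 | 1 | 1 | 1
0 | 1 | 1 | 0 | 1 | 0
0 | 1 | 1 | 1 | 1 | 1
1 | 0 | 0 | 0 | 1 | 1
1 | 0 | 0 | 1 | 1 | 1
1 | 0 | 1 | 0 | 1 | 1
1 | 0 | 1 | 1 | 0 | 1
1 | 1 | 0 | 0 | 1 | 1
1 | 1 | 0 | 1 | 0 | 1
1 | 1 | 1 | 0 | 1 | 1
1 | 1 | 1 | 1 | 1 | 1
At a=0, b=1, c=1, d=0 we have φ true but ψ false, so φ does not entail ψ.

no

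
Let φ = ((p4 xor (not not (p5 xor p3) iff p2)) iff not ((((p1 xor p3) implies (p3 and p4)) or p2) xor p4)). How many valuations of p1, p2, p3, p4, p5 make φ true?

p1 | p2 | p3 | p4 | p5 || φ
F  | F  | F  | F  | F  || F
F  | F  | F  | F  | T  || T
F  | F  | F  | T  | F  || F
F  | F  | F  | T  | T  || T
F  | F  | T  | F  | F  || F
F  | F  | T  | F  | T  || T
F  | F  | T  | T  | F  || T
F  | F  | T  | T  | T  || F
F  | T  | F  | F  | F  || T
F  | T  | F  | F  | T  || F
F  | T  | F  | T  | F  || T
F  | T  | F  | T  | T  || F
F  | T  | T  | F  | F  || F
F  | T  | T  | F  | T  || T
F  | T  | T  | T  | F  || F
F  | T  | T  | T  | T  || T
T  | F  | F  | F  | F  || T
T  | F  | F  | F  | T  || F
T  | F  | F  | T  | F  || T
T  | F  | F  | T  | T  || F
T  | F  | T  | F  | F  || T
T  | F  | T  | F  | T  || F
T  | F  | T  | T  | F  || T
T  | F  | T  | T  | T  || F
T  | T  | F  | F  | F  || T
T  | T  | F  | F  | T  || F
T  | T  | F  | T  | F  || T
T  | T  | F  | T  | T  || F
T  | T  | T  | F  | F  || F
T  | T  | T  | F  | T  || T
T  | T  | T  | T  | F  || F
T  | T  | T  | T  | T  || T
The formula is true on 16 of the 32 rows.

16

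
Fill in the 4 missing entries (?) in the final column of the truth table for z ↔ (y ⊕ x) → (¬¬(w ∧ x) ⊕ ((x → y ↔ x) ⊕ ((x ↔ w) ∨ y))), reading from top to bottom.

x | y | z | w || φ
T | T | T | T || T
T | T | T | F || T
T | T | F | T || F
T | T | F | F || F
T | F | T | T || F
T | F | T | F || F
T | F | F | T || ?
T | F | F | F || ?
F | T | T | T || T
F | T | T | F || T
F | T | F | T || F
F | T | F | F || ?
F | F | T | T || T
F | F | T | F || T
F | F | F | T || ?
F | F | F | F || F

Row x=T, y=F, z=F, w=T: ((y ⊕ x) → (¬¬(w ∧ x) ⊕ ((x → y ↔ x) ⊕ ((x ↔ w) ∨ y)))) = F, so the formula = T.
Row x=T, y=F, z=F, w=F: ((y ⊕ x) → (¬¬(w ∧ x) ⊕ ((x → y ↔ x) ⊕ ((x ↔ w) ∨ y)))) = F, so the formula = T.
Row x=F, y=T, z=F, w=F: ((y ⊕ x) → (¬¬(w ∧ x) ⊕ ((x → y ↔ x) ⊕ ((x ↔ w) ∨ y)))) = T, so the formula = F.
Row x=F, y=F, z=F, w=T: ((y ⊕ x) → (¬¬(w ∧ x) ⊕ ((x → y ↔ x) ⊕ ((x ↔ w) ∨ y)))) = T, so the formula = F.

T, T, F, F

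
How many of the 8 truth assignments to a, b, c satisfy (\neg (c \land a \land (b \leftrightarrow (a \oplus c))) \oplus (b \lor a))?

a  b  c  |  (a \oplus c)  (b \lor a)  φ
F  F  F  |       F            F       T
F  F  T  |       T            F       T
F  T  F  |       F            T       F
F  T  T  |       T            T       F
T  F  F  |       T            T       F
T  F  T  |       F            T       T
T  T  F  |       T            T       F
T  T  T  |       F            T       F
The formula is true on 3 of the 8 rows.

3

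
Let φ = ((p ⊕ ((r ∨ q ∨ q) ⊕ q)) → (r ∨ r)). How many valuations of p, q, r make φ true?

6

p  q  r  |  (r ∨ q ∨ q)  ((r ∨ q ∨ q) ⊕ q)  (p ⊕ ((r ∨ q ∨ q) ⊕ q))  (r ∨ r)  φ
1  1  1  |       1               0                     1                1     1
1  1  0  |       1               0                     1                0     0
1  0  1  |       1               1                     0                1     1
1  0  0  |       0               0                     1                0     0
0  1  1  |       1               0                     0                1     1
0  1  0  |       1               0                     0                0     1
0  0  1  |       1               1                     1                1     1
0  0  0  |       0               0                     0                0     1
The formula is true on 6 of the 8 rows.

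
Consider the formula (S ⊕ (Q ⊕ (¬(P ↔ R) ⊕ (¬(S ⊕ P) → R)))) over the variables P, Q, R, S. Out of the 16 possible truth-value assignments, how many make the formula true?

P | Q | R | S | (P ↔ R) | ¬(P ↔ R) | (S ⊕ P) | ¬(S ⊕ P) | (¬(S ⊕ P) → R) | (¬(P ↔ R) ⊕ (¬(S ⊕ P) → R)) | φ
- | - | - | - | ------- | -------- | ------- | -------- | -------------- | --------------------------- | -
F | F | F | F |    T    |    F     |    F    |    T     |       F        |              F              | F
F | F | F | T |    T    |    F     |    T    |    F     |       T        |              T              | F
F | F | T | F |    F    |    T     |    F    |    T     |       T        |              F              | F
F | F | T | T |    F    |    T     |    T    |    F     |       T        |              F              | T
F | T | F | F |    T    |    F     |    F    |    T     |       F        |              F              | T
F | T | F | T |    T    |    F     |    T    |    F     |       T        |              T              | T
F | T | T | F |    F    |    T     |    F    |    T     |       T        |              F              | T
F | T | T | T |    F    |    T     |    T    |    F     |       T        |              F              | F
T | F | F | F |    F    |    T     |    T    |    F     |       T        |              F              | F
T | F | F | T |    F    |    T     |    F    |    T     |       F        |              T              | F
T | F | T | F |    T    |    F     |    T    |    F     |       T        |              T              | T
T | F | T | T |    T    |    F     |    F    |    T     |       T        |              T              | F
T | T | F | F |    F    |    T     |    T    |    F     |       T        |              F              | T
T | T | F | T |    F    |    T     |    F    |    T     |       F        |              T              | T
T | T | T | F |    T    |    F     |    T    |    F     |       T        |              T              | F
T | T | T | T |    T    |    F     |    F    |    T     |       T        |              T              | T
The formula is true on 8 of the 16 rows.

8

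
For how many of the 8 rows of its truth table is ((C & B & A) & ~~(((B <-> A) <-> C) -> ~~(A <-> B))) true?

A  B  C  |  (C & B & A)  (B <-> A)  ((B <-> A) <-> C)  (A <-> B)  ~(A <-> B)  ~~(A <-> B)  φ
T  T  T  |       T           T              T              T          F            T       T
T  T  F  |       F           T              F              T          F            T       F
T  F  T  |       F           F              F              F          T            F       F
T  F  F  |       F           F              T              F          T            F       F
F  T  T  |       F           F              F              F          T            F       F
F  T  F  |       F           F              T              F          T            F       F
F  F  T  |       F           T              T              T          F            T       F
F  F  F  |       F           T              F              T          F            T       F
The formula is true on 1 of the 8 rows.

1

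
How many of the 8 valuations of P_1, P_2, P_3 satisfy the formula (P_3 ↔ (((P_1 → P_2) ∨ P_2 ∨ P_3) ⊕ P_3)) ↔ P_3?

P_1 | P_2 | P_3 | φ
--- | --- | --- | -
 F  |  F  |  F  | T
 F  |  F  |  T  | F
 F  |  T  |  F  | T
 F  |  T  |  T  | F
 T  |  F  |  F  | F
 T  |  F  |  T  | F
 T  |  T  |  F  | T
 T  |  T  |  T  | F
The formula is true on 3 of the 8 rows.

3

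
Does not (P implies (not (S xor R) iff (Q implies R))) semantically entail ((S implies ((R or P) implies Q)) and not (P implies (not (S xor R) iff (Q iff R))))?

P  Q  R  S  |  φ  ψ
F  F  F  F  |  F  F
F  F  F  T  |  F  F
F  F  T  F  |  F  F
F  F  T  T  |  F  F
F  T  F  F  |  F  F
F  T  F  T  |  F  F
F  T  T  F  |  F  F
F  T  T  T  |  F  F
T  F  F  F  |  F  F
T  F  F  T  |  T  F
T  F  T  F  |  T  F
T  F  T  T  |  F  F
T  T  F  F  |  T  T
T  T  F  T  |  F  F
T  T  T  F  |  T  T
T  T  T  T  |  F  F
At P=T, Q=F, R=F, S=T we have φ true but ψ false, so φ does not entail ψ.

no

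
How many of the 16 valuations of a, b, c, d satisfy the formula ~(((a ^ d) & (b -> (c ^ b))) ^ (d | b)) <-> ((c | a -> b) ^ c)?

12

  a   |   b   |   c   |   d   ||   φ  
False | False | False | False ||  True
False | False | False |  True ||  True
False | False |  True | False ||  True
False | False |  True |  True ||  True
False |  True | False | False || False
False |  True | False |  True ||  True
False |  True |  True | False ||  True
False |  True |  True |  True ||  True
 True | False | False | False ||  True
 True | False | False |  True ||  True
 True | False |  True | False || False
 True | False |  True |  True || False
 True |  True | False | False ||  True
 True |  True | False |  True || False
 True |  True |  True | False ||  True
 True |  True |  True |  True ||  True
The formula is true on 12 of the 16 rows.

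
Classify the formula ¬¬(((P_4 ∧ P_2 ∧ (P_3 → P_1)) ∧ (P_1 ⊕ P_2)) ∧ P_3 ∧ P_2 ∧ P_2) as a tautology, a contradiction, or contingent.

P_1 | P_2 | P_3 | P_4 || (P_3 → P_1) | (P_4 ∧ P_2 ∧ (P_3 → P_1)) | (P_1 ⊕ P_2) | φ
 F  |  F  |  F  |  F  ||      T      |             F             |      F      | F
 F  |  F  |  F  |  T  ||      T      |             F             |      F      | F
 F  |  F  |  T  |  F  ||      F      |             F             |      F      | F
 F  |  F  |  T  |  T  ||      F      |             F             |      F      | F
 F  |  T  |  F  |  F  ||      T      |             F             |      T      | F
 F  |  T  |  F  |  T  ||      T      |             T             |      T      | F
 F  |  T  |  T  |  F  ||      F      |             F             |      T      | F
 F  |  T  |  T  |  T  ||      F      |             F             |      T      | F
 T  |  F  |  F  |  F  ||      T      |             F             |      T      | F
 T  |  F  |  F  |  T  ||      T      |             F             |      T      | F
 T  |  F  |  T  |  F  ||      T      |             F             |      T      | F
 T  |  F  |  T  |  T  ||      T      |             F             |      T      | F
 T  |  T  |  F  |  F  ||      T      |             F             |      F      | F
 T  |  T  |  F  |  T  ||      T      |             T             |      F      | F
 T  |  T  |  T  |  F  ||      T      |             F             |      F      | F
 T  |  T  |  T  |  T  ||      T      |             T             |      F      | F
Every row is F, so the formula is a contradiction.

contradiction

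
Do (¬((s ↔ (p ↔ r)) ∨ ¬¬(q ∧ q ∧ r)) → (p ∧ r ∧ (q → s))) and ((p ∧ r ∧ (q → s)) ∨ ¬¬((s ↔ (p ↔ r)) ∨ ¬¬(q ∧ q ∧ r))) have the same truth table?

p | q | r | s | φ | ψ
- | - | - | - | - | -
T | T | T | T | T | T
T | T | T | F | T | T
T | T | F | T | F | F
T | T | F | F | T | T
T | F | T | T | T | T
T | F | T | F | T | T
T | F | F | T | F | F
T | F | F | F | T | T
F | T | T | T | T | T
F | T | T | F | T | T
F | T | F | T | T | T
F | T | F | F | F | F
F | F | T | T | F | F
F | F | T | F | T | T
F | F | F | T | T | T
F | F | F | F | F | F
The columns for φ and ψ agree on every row, so they are logically equivalent.

equivalent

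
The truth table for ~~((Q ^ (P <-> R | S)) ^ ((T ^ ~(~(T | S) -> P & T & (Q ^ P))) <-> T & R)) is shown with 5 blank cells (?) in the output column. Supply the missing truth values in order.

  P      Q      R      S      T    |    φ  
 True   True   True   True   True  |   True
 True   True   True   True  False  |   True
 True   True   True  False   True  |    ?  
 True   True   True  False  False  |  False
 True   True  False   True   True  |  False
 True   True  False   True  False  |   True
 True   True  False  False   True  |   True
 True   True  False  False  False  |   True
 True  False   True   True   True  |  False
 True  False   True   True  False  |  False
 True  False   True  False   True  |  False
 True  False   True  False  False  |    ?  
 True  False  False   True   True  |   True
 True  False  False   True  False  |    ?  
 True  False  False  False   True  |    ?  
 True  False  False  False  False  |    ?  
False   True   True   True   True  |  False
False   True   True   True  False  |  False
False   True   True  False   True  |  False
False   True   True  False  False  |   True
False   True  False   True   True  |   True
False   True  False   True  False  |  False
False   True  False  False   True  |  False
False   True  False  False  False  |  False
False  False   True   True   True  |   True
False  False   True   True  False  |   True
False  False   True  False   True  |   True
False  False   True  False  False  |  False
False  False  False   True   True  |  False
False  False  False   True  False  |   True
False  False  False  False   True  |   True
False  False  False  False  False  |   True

True, True, False, False, False

Row P=True, Q=True, R=True, S=False, T=True: ((Q ^ (P <-> R | S)) ^ ((T ^ ~(~(T | S) -> P & T & (Q ^ P))) <-> T & R)) = True, ~((Q ^ (P <-> R | S)) ^ ((T ^ ~(~(T | S) -> P & T & (Q ^ P))) <-> T & R)) = False, so the formula = True.
Row P=True, Q=False, R=True, S=False, T=False: ((Q ^ (P <-> R | S)) ^ ((T ^ ~(~(T | S) -> P & T & (Q ^ P))) <-> T & R)) = True, ~((Q ^ (P <-> R | S)) ^ ((T ^ ~(~(T | S) -> P & T & (Q ^ P))) <-> T & R)) = False, so the formula = True.
Row P=True, Q=False, R=False, S=True, T=False: ((Q ^ (P <-> R | S)) ^ ((T ^ ~(~(T | S) -> P & T & (Q ^ P))) <-> T & R)) = False, ~((Q ^ (P <-> R | S)) ^ ((T ^ ~(~(T | S) -> P & T & (Q ^ P))) <-> T & R)) = True, so the formula = False.
Row P=True, Q=False, R=False, S=False, T=True: ((Q ^ (P <-> R | S)) ^ ((T ^ ~(~(T | S) -> P & T & (Q ^ P))) <-> T & R)) = False, ~((Q ^ (P <-> R | S)) ^ ((T ^ ~(~(T | S) -> P & T & (Q ^ P))) <-> T & R)) = True, so the formula = False.
Row P=True, Q=False, R=False, S=False, T=False: ((Q ^ (P <-> R | S)) ^ ((T ^ ~(~(T | S) -> P & T & (Q ^ P))) <-> T & R)) = False, ~((Q ^ (P <-> R | S)) ^ ((T ^ ~(~(T | S) -> P & T & (Q ^ P))) <-> T & R)) = True, so the formula = False.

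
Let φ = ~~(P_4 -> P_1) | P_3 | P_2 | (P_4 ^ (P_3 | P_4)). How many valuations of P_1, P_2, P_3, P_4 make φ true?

P_1  P_2  P_3  P_4     (P_4 -> P_1)  ~(P_4 -> P_1)  ~~(P_4 -> P_1)  (~~(P_4 -> P_1) | P_3 | P_2)  (P_3 | P_4)  (P_4 ^ (P_3 | P_4))  φ
 1    1    1    1           1              0              1                      1                     1                0           1
 1    1    1    0           1              0              1                      1                     1                1           1
 1    1    0    1           1              0              1                      1                     1                0           1
 1    1    0    0           1              0              1                      1                     0                0           1
 1    0    1    1           1              0              1                      1                     1                0           1
 1    0    1    0           1              0              1                      1                     1                1           1
 1    0    0    1           1              0              1                      1                     1                0           1
 1    0    0    0           1              0              1                      1                     0                0           1
 0    1    1    1           0              1              0                      1                     1                0           1
 0    1    1    0           1              0              1                      1                     1                1           1
 0    1    0    1           0              1              0                      1                     1                0           1
 0    1    0    0           1              0              1                      1                     0                0           1
 0    0    1    1           0              1              0                      1                     1                0           1
 0    0    1    0           1              0              1                      1                     1                1           1
 0    0    0    1           0              1              0                      0                     1                0           0
 0    0    0    0           1              0              1                      1                     0                0           1
The formula is true on 15 of the 16 rows.

15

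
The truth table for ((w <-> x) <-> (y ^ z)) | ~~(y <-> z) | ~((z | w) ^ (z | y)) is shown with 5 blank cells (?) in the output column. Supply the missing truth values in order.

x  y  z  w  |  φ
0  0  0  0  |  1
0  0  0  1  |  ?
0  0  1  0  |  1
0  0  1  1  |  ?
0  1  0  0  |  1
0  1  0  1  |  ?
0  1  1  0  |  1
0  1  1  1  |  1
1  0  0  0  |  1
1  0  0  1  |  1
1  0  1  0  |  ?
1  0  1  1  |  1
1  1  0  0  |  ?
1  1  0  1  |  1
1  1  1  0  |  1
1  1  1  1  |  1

1, 1, 1, 1, 0

Row x=0, y=0, z=0, w=1: (((w <-> x) <-> (y ^ z)) | ~~(y <-> z)) = 1, ~((z | w) ^ (z | y)) = 0, so the formula = 1.
Row x=0, y=0, z=1, w=1: (((w <-> x) <-> (y ^ z)) | ~~(y <-> z)) = 0, ~((z | w) ^ (z | y)) = 1, so the formula = 1.
Row x=0, y=1, z=0, w=1: (((w <-> x) <-> (y ^ z)) | ~~(y <-> z)) = 0, ~((z | w) ^ (z | y)) = 1, so the formula = 1.
Row x=1, y=0, z=1, w=0: (((w <-> x) <-> (y ^ z)) | ~~(y <-> z)) = 0, ~((z | w) ^ (z | y)) = 1, so the formula = 1.
Row x=1, y=1, z=0, w=0: (((w <-> x) <-> (y ^ z)) | ~~(y <-> z)) = 0, ~((z | w) ^ (z | y)) = 0, so the formula = 0.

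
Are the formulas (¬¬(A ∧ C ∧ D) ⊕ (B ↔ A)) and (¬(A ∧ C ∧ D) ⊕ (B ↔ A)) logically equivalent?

A  B  C  D  |  φ  ψ
0  0  0  0  |  1  0
0  0  0  1  |  1  0
0  0  1  0  |  1  0
0  0  1  1  |  1  0
0  1  0  0  |  0  1
0  1  0  1  |  0  1
0  1  1  0  |  0  1
0  1  1  1  |  0  1
1  0  0  0  |  0  1
1  0  0  1  |  0  1
1  0  1  0  |  0  1
1  0  1  1  |  1  0
1  1  0  0  |  1  0
1  1  0  1  |  1  0
1  1  1  0  |  1  0
1  1  1  1  |  0  1
The columns differ at A=0, B=0, C=0, D=0 (φ=1, ψ=0), so they are not equivalent.

not equivalent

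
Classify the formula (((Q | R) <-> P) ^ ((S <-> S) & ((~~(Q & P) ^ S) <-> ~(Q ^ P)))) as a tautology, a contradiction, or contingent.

P  Q  R  S  |  φ
0  0  0  0  |  1
0  0  0  1  |  0
0  0  1  0  |  0
0  0  1  1  |  1
0  1  0  0  |  1
0  1  0  1  |  0
0  1  1  0  |  1
0  1  1  1  |  0
1  0  0  0  |  1
1  0  0  1  |  0
1  0  1  0  |  0
1  0  1  1  |  1
1  1  0  0  |  0
1  1  0  1  |  1
1  1  1  0  |  0
1  1  1  1  |  1
8 of 16 rows are 1, so the formula is contingent.

contingent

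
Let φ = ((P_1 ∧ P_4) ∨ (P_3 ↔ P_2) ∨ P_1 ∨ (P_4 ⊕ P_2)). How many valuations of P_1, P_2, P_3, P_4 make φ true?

P_1  P_2  P_3  P_4  |  (P_1 ∧ P_4)  (P_3 ↔ P_2)  (P_4 ⊕ P_2)  φ
 F    F    F    F   |       F            T            F       T
 F    F    F    T   |       F            T            T       T
 F    F    T    F   |       F            F            F       F
 F    F    T    T   |       F            F            T       T
 F    T    F    F   |       F            F            T       T
 F    T    F    T   |       F            F            F       F
 F    T    T    F   |       F            T            T       T
 F    T    T    T   |       F            T            F       T
 T    F    F    F   |       F            T            F       T
 T    F    F    T   |       T            T            T       T
 T    F    T    F   |       F            F            F       T
 T    F    T    T   |       T            F            T       T
 T    T    F    F   |       F            F            T       T
 T    T    F    T   |       T            F            F       T
 T    T    T    F   |       F            T            T       T
 T    T    T    T   |       T            T            F       T
The formula is true on 14 of the 16 rows.

14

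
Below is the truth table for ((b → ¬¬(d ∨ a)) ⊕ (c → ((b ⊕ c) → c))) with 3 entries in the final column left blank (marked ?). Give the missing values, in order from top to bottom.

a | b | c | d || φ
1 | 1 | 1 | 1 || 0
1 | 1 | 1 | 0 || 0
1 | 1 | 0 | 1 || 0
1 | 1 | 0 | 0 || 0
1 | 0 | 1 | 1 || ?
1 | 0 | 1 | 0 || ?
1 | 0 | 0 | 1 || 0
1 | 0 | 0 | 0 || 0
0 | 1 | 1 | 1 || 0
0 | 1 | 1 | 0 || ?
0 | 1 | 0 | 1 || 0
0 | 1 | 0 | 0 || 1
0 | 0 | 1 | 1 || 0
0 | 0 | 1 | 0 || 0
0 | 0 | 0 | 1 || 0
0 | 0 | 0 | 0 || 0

Row a=1, b=0, c=1, d=1: (b → ¬¬(d ∨ a)) = 1, (c → ((b ⊕ c) → c)) = 1, so the formula = 0.
Row a=1, b=0, c=1, d=0: (b → ¬¬(d ∨ a)) = 1, (c → ((b ⊕ c) → c)) = 1, so the formula = 0.
Row a=0, b=1, c=1, d=0: (b → ¬¬(d ∨ a)) = 0, (c → ((b ⊕ c) → c)) = 1, so the formula = 1.

0, 0, 1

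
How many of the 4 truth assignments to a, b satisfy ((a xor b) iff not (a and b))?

3

  a      b    |  (a xor b)  (a and b)  not (a and b)  ((a xor b) iff not (a and b))
 True   True  |    False       True        False                   True            
 True  False  |     True      False         True                   True            
False   True  |     True      False         True                   True            
False  False  |    False      False         True                  False            
The formula is true on 3 of the 4 rows.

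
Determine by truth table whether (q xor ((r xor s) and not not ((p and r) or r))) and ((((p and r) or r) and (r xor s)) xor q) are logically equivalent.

p | q | r | s || φ | ψ
0 | 0 | 0 | 0 || 0 | 0
0 | 0 | 0 | 1 || 0 | 0
0 | 0 | 1 | 0 || 1 | 1
0 | 0 | 1 | 1 || 0 | 0
0 | 1 | 0 | 0 || 1 | 1
0 | 1 | 0 | 1 || 1 | 1
0 | 1 | 1 | 0 || 0 | 0
0 | 1 | 1 | 1 || 1 | 1
1 | 0 | 0 | 0 || 0 | 0
1 | 0 | 0 | 1 || 0 | 0
1 | 0 | 1 | 0 || 1 | 1
1 | 0 | 1 | 1 || 0 | 0
1 | 1 | 0 | 0 || 1 | 1
1 | 1 | 0 | 1 || 1 | 1
1 | 1 | 1 | 0 || 0 | 0
1 | 1 | 1 | 1 || 1 | 1
The columns for φ and ψ agree on every row, so they are logically equivalent.

equivalent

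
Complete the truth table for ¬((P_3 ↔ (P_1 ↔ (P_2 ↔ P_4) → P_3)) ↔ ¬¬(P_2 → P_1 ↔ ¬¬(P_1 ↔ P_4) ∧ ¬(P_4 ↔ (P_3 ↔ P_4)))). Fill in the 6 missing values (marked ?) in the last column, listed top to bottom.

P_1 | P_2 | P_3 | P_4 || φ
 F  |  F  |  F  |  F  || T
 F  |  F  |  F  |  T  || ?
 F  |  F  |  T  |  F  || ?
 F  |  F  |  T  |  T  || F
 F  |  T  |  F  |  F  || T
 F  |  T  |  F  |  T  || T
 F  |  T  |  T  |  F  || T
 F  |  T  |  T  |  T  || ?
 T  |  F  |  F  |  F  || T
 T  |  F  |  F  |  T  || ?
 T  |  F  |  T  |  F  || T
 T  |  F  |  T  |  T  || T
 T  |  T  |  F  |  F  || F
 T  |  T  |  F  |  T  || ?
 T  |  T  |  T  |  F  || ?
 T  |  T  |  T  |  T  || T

Row 2: (P_3 ↔ (P_1 ↔ (P_2 ↔ P_4) → P_3)) = T, ¬¬(P_2 → P_1 ↔ ¬¬(P_1 ↔ P_4) ∧ ¬(P_4 ↔ (P_3 ↔ P_4))) = F, ((P_3 ↔ (P_1 ↔ (P_2 ↔ P_4) → P_3)) ↔ ¬¬(P_2 → P_1 ↔ ¬¬(P_1 ↔ P_4) ∧ ¬(P_4 ↔ (P_3 ↔ P_4)))) = F, so the formula = T.
Row 3: (P_3 ↔ (P_1 ↔ (P_2 ↔ P_4) → P_3)) = F, ¬¬(P_2 → P_1 ↔ ¬¬(P_1 ↔ P_4) ∧ ¬(P_4 ↔ (P_3 ↔ P_4))) = F, ((P_3 ↔ (P_1 ↔ (P_2 ↔ P_4) → P_3)) ↔ ¬¬(P_2 → P_1 ↔ ¬¬(P_1 ↔ P_4) ∧ ¬(P_4 ↔ (P_3 ↔ P_4)))) = T, so the formula = F.
Row 8: (P_3 ↔ (P_1 ↔ (P_2 ↔ P_4) → P_3)) = F, ¬¬(P_2 → P_1 ↔ ¬¬(P_1 ↔ P_4) ∧ ¬(P_4 ↔ (P_3 ↔ P_4))) = T, ((P_3 ↔ (P_1 ↔ (P_2 ↔ P_4) → P_3)) ↔ ¬¬(P_2 → P_1 ↔ ¬¬(P_1 ↔ P_4) ∧ ¬(P_4 ↔ (P_3 ↔ P_4)))) = F, so the formula = T.
Row 10: (P_3 ↔ (P_1 ↔ (P_2 ↔ P_4) → P_3)) = F, ¬¬(P_2 → P_1 ↔ ¬¬(P_1 ↔ P_4) ∧ ¬(P_4 ↔ (P_3 ↔ P_4))) = T, ((P_3 ↔ (P_1 ↔ (P_2 ↔ P_4) → P_3)) ↔ ¬¬(P_2 → P_1 ↔ ¬¬(P_1 ↔ P_4) ∧ ¬(P_4 ↔ (P_3 ↔ P_4)))) = F, so the formula = T.
Row 14: (P_3 ↔ (P_1 ↔ (P_2 ↔ P_4) → P_3)) = T, ¬¬(P_2 → P_1 ↔ ¬¬(P_1 ↔ P_4) ∧ ¬(P_4 ↔ (P_3 ↔ P_4))) = T, ((P_3 ↔ (P_1 ↔ (P_2 ↔ P_4) → P_3)) ↔ ¬¬(P_2 → P_1 ↔ ¬¬(P_1 ↔ P_4) ∧ ¬(P_4 ↔ (P_3 ↔ P_4)))) = T, so the formula = F.
Row 15: (P_3 ↔ (P_1 ↔ (P_2 ↔ P_4) → P_3)) = T, ¬¬(P_2 → P_1 ↔ ¬¬(P_1 ↔ P_4) ∧ ¬(P_4 ↔ (P_3 ↔ P_4))) = F, ((P_3 ↔ (P_1 ↔ (P_2 ↔ P_4) → P_3)) ↔ ¬¬(P_2 → P_1 ↔ ¬¬(P_1 ↔ P_4) ∧ ¬(P_4 ↔ (P_3 ↔ P_4)))) = F, so the formula = T.

T, F, T, T, F, T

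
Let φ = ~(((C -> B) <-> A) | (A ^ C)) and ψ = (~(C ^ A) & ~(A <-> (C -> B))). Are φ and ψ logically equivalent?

A  B  C  |  φ  ψ
F  F  F  |  T  T
F  F  T  |  F  F
F  T  F  |  T  T
F  T  T  |  F  F
T  F  F  |  F  F
T  F  T  |  T  T
T  T  F  |  F  F
T  T  T  |  F  F
The columns for φ and ψ agree on every row, so they are logically equivalent.

equivalent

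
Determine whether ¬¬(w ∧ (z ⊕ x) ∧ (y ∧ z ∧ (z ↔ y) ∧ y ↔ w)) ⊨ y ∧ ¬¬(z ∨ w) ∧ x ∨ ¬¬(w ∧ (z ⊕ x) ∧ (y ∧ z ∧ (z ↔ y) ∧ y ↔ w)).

x  y  z  w  |  φ  ψ
1  1  1  1  |  0  1
1  1  1  0  |  0  1
1  1  0  1  |  0  1
1  1  0  0  |  0  0
1  0  1  1  |  0  0
1  0  1  0  |  0  0
1  0  0  1  |  0  0
1  0  0  0  |  0  0
0  1  1  1  |  1  1
0  1  1  0  |  0  0
0  1  0  1  |  0  0
0  1  0  0  |  0  0
0  0  1  1  |  0  0
0  0  1  0  |  0  0
0  0  0  1  |  0  0
0  0  0  0  |  0  0
In every row where φ is true, ψ is also true, so φ ⊨ ψ.

yes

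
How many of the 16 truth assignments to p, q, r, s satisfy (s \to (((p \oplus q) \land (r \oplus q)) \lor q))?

13

p | q | r | s || (p \oplus q) | (r \oplus q) | φ
1 | 1 | 1 | 1 ||      0       |      0       | 1
1 | 1 | 1 | 0 ||      0       |      0       | 1
1 | 1 | 0 | 1 ||      0       |      1       | 1
1 | 1 | 0 | 0 ||      0       |      1       | 1
1 | 0 | 1 | 1 ||      1       |      1       | 1
1 | 0 | 1 | 0 ||      1       |      1       | 1
1 | 0 | 0 | 1 ||      1       |      0       | 0
1 | 0 | 0 | 0 ||      1       |      0       | 1
0 | 1 | 1 | 1 ||      1       |      0       | 1
0 | 1 | 1 | 0 ||      1       |      0       | 1
0 | 1 | 0 | 1 ||      1       |      1       | 1
0 | 1 | 0 | 0 ||      1       |      1       | 1
0 | 0 | 1 | 1 ||      0       |      1       | 0
0 | 0 | 1 | 0 ||      0       |      1       | 1
0 | 0 | 0 | 1 ||      0       |      0       | 0
0 | 0 | 0 | 0 ||      0       |      0       | 1
The formula is true on 13 of the 16 rows.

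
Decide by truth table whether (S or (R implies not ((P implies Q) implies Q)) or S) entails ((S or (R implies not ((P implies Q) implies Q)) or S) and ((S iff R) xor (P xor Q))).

no

P | Q | R | S || φ | ψ
F | F | F | F || T | T
F | F | F | T || T | F
F | F | T | F || T | F
F | F | T | T || T | T
F | T | F | F || T | F
F | T | F | T || T | T
F | T | T | F || F | F
F | T | T | T || T | F
T | F | F | F || T | F
T | F | F | T || T | T
T | F | T | F || F | F
T | F | T | T || T | F
T | T | F | F || T | T
T | T | F | T || T | F
T | T | T | F || F | F
T | T | T | T || T | T
At P=F, Q=F, R=F, S=T we have φ true but ψ false, so φ does not entail ψ.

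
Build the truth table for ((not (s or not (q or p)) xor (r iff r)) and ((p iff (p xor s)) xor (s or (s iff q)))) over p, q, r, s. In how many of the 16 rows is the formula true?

p | q | r | s || (q or p) | not (q or p) | (s or not (q or p)) | not (s or not (q or p)) | (r iff r) | (p xor s) | (p iff (p xor s)) | (s iff q) | (s or (s iff q)) | φ
1 | 1 | 1 | 1 ||    1     |      0       |          1          |            0            |     1     |     0     |         0         |     1     |        1         | 1
1 | 1 | 1 | 0 ||    1     |      0       |          0          |            1            |     1     |     1     |         1         |     0     |        0         | 0
1 | 1 | 0 | 1 ||    1     |      0       |          1          |            0            |     1     |     0     |         0         |     1     |        1         | 1
1 | 1 | 0 | 0 ||    1     |      0       |          0          |            1            |     1     |     1     |         1         |     0     |        0         | 0
1 | 0 | 1 | 1 ||    1     |      0       |          1          |            0            |     1     |     0     |         0         |     0     |        1         | 1
1 | 0 | 1 | 0 ||    1     |      0       |          0          |            1            |     1     |     1     |         1         |     1     |        1         | 0
1 | 0 | 0 | 1 ||    1     |      0       |          1          |            0            |     1     |     0     |         0         |     0     |        1         | 1
1 | 0 | 0 | 0 ||    1     |      0       |          0          |            1            |     1     |     1     |         1         |     1     |        1         | 0
0 | 1 | 1 | 1 ||    1     |      0       |          1          |            0            |     1     |     1     |         0         |     1     |        1         | 1
0 | 1 | 1 | 0 ||    1     |      0       |          0          |            1            |     1     |     0     |         1         |     0     |        0         | 0
0 | 1 | 0 | 1 ||    1     |      0       |          1          |            0            |     1     |     1     |         0         |     1     |        1         | 1
0 | 1 | 0 | 0 ||    1     |      0       |          0          |            1            |     1     |     0     |         1         |     0     |        0         | 0
0 | 0 | 1 | 1 ||    0     |      1       |          1          |            0            |     1     |     1     |         0         |     0     |        1         | 1
0 | 0 | 1 | 0 ||    0     |      1       |          1          |            0            |     1     |     0     |         1         |     1     |        1         | 0
0 | 0 | 0 | 1 ||    0     |      1       |          1          |            0            |     1     |     1     |         0         |     0     |        1         | 1
0 | 0 | 0 | 0 ||    0     |      1       |          1          |            0            |     1     |     0     |         1         |     1     |        1         | 0
The formula is true on 8 of the 16 rows.

8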